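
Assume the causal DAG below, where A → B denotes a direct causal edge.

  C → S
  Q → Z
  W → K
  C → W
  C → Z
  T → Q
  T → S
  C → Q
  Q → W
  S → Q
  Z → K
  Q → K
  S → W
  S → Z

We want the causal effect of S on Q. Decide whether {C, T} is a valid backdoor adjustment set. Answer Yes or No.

Backdoor paths from S to Q (paths whose first edge points into S):
  P1: S <- C -> Q
  P2: S <- C -> Z <- Q
  P3: S <- C -> Z -> K <- Q
  P4: S <- C -> Z -> K <- W <- Q
  P5: S <- C -> W <- Q
  P6: S <- C -> W -> K <- Q
  P7: S <- C -> W -> K <- Z <- Q
  P8: S <- T -> Q
Condition 1 (no descendant of S in the set): holds — descendants of S are {K, Q, W, Z}; none are in {C, T}.
Condition 2 (every backdoor path blocked by {C, T}):
  P1: blocked at fork node C ∈ conditioning set.
  P2: blocked at fork node C ∈ conditioning set.
  P3: blocked at fork node C ∈ conditioning set.
  P4: blocked at fork node C ∈ conditioning set.
  P5: blocked at fork node C ∈ conditioning set.
  P6: blocked at fork node C ∈ conditioning set.
  P7: blocked at fork node C ∈ conditioning set.
  P8: blocked at fork node T ∈ conditioning set.
{C, T} satisfies the backdoor criterion.

Yes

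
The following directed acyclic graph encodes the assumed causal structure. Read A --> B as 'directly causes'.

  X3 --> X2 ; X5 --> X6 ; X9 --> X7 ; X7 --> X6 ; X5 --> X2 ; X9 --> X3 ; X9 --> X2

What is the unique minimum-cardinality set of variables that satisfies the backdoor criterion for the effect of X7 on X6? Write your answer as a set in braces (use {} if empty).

Variables eligible for adjustment (non-descendants of X7, excluding X7 and X6): {X2, X3, X5, X9}.
Backdoor paths from X7 to X6:
  P1: X7 <- X9 -> X3 -> X2 <- X5 -> X6
  P2: X7 <- X9 -> X2 <- X5 -> X6
Each backdoor path contains an unconditioned collider, so every path is already blocked with the empty conditioning set:
  P1: blocked at collider X2 (neither it nor any descendant is in the conditioning set).
  P2: blocked at collider X2 (neither it nor any descendant is in the conditioning set).
The empty set is therefore the unique smallest valid set.

{}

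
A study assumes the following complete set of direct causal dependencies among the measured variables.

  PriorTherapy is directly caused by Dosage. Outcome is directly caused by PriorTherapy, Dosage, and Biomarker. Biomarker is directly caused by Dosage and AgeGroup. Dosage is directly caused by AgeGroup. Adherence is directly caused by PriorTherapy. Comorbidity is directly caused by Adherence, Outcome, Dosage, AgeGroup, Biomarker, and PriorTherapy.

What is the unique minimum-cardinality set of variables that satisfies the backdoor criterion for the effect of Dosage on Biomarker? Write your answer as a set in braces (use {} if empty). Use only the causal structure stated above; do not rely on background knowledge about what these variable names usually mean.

Variables eligible for adjustment (non-descendants of Dosage, excluding Dosage and Biomarker): {AgeGroup}.
Backdoor paths from Dosage to Biomarker:
  P1: Dosage <- AgeGroup -> Biomarker
  P2: Dosage <- AgeGroup -> Comorbidity <- PriorTherapy -> Outcome <- Biomarker
  P3: Dosage <- AgeGroup -> Comorbidity <- Biomarker
  P4: Dosage <- AgeGroup -> Comorbidity <- Outcome <- Biomarker
  P5: Dosage <- AgeGroup -> Comorbidity <- Adherence <- PriorTherapy -> Outcome <- Biomarker
The empty set is not sufficient: P1 (Dosage <- AgeGroup -> Biomarker) has no collider blocking it and no conditioned non-collider, so it is open.
Try {AgeGroup}:
  P1: blocked at fork node AgeGroup ∈ conditioning set.
  P2: blocked at fork node AgeGroup ∈ conditioning set.
  P3: blocked at fork node AgeGroup ∈ conditioning set.
  P4: blocked at fork node AgeGroup ∈ conditioning set.
  P5: blocked at fork node AgeGroup ∈ conditioning set.
{AgeGroup} contains no descendant of Dosage and blocks every backdoor path.
{AgeGroup} is the unique smallest valid adjustment set.

{AgeGroup}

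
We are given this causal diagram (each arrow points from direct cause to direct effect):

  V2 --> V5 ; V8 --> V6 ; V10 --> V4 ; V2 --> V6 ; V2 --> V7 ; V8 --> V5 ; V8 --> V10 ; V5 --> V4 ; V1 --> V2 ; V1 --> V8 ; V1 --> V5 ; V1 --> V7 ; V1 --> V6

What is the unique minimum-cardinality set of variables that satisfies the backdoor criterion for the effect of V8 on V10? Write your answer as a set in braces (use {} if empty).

{}

Variables eligible for adjustment (non-descendants of V8, excluding V8 and V10): {V1, V2, V7}.
Backdoor paths from V8 to V10:
  P1: V8 <- V1 -> V2 -> V5 -> V4 <- V10
  P2: V8 <- V1 -> V5 -> V4 <- V10
  P3: V8 <- V1 -> V7 <- V2 -> V5 -> V4 <- V10
  P4: V8 <- V1 -> V6 <- V2 -> V5 -> V4 <- V10
Each backdoor path contains an unconditioned collider, so every path is already blocked with the empty conditioning set:
  P1: blocked at collider V4 (neither it nor any descendant is in the conditioning set).
  P2: blocked at collider V4 (neither it nor any descendant is in the conditioning set).
  P3: blocked at collider V7 (neither it nor any descendant is in the conditioning set).
  P4: blocked at collider V6 (neither it nor any descendant is in the conditioning set).
The empty set is therefore the unique smallest valid set.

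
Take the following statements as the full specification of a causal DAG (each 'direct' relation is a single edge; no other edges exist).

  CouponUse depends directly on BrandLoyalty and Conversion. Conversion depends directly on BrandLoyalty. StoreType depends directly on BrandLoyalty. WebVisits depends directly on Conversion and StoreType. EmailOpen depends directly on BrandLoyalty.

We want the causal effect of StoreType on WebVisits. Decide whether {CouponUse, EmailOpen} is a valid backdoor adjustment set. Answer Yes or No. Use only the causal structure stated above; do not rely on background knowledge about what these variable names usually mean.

No

Backdoor paths from StoreType to WebVisits (paths whose first edge points into StoreType):
  P1: StoreType <- BrandLoyalty -> Conversion -> WebVisits
  P2: StoreType <- BrandLoyalty -> CouponUse <- Conversion -> WebVisits
Condition 1 (no descendant of StoreType in the set): holds — descendants of StoreType are {WebVisits}; none are in {CouponUse, EmailOpen}.
Condition 2 (every backdoor path blocked by {CouponUse, EmailOpen}):
  P1: open — no interior node is in the conditioning set.
  P2: open — collider(s) CouponUse are conditioned on (or have a conditioned descendant) and no non-collider on the path is in the set.
{CouponUse, EmailOpen} does not satisfy the backdoor criterion.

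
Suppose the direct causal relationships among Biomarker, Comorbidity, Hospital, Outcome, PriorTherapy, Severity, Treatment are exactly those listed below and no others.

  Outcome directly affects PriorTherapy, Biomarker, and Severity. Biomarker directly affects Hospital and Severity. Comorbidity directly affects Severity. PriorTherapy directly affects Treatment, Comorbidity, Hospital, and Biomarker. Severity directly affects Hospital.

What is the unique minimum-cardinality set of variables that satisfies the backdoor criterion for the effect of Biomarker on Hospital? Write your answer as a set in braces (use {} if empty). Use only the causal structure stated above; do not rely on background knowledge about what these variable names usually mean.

{Outcome, PriorTherapy}

Variables eligible for adjustment (non-descendants of Biomarker, excluding Biomarker and Hospital): {Comorbidity, Outcome, PriorTherapy, Treatment}.
Backdoor paths from Biomarker to Hospital:
  P1: Biomarker <- Outcome -> PriorTherapy -> Comorbidity -> Severity -> Hospital
  P2: Biomarker <- Outcome -> PriorTherapy -> Hospital
  P3: Biomarker <- Outcome -> Severity <- Comorbidity <- PriorTherapy -> Hospital
  P4: Biomarker <- Outcome -> Severity -> Hospital
  P5: Biomarker <- PriorTherapy <- Outcome -> Severity -> Hospital
  P6: Biomarker <- PriorTherapy -> Comorbidity -> Severity -> Hospital
  P7: Biomarker <- PriorTherapy -> Hospital
The empty set is not sufficient: P1 (Biomarker <- Outcome -> PriorTherapy -> Comorbidity -> Severity -> Hospital) has no collider blocking it and no conditioned non-collider, so it is open.
Try {Outcome, PriorTherapy}:
  P1: blocked at fork node Outcome ∈ conditioning set.
  P2: blocked at fork node Outcome ∈ conditioning set.
  P3: blocked at fork node Outcome ∈ conditioning set.
  P4: blocked at fork node Outcome ∈ conditioning set.
  P5: blocked at chain node PriorTherapy ∈ conditioning set.
  P6: blocked at fork node PriorTherapy ∈ conditioning set.
  P7: blocked at fork node PriorTherapy ∈ conditioning set.
{Outcome, PriorTherapy} contains no descendant of Biomarker and blocks every backdoor path.
Every element of {Outcome, PriorTherapy} is needed (dropping Outcome leaves P4 open; dropping PriorTherapy leaves P6 open), so no proper subset is valid.
Among all size-2 subsets of the eligible variables, only {Outcome, PriorTherapy} blocks every backdoor path, so it is the unique smallest valid adjustment set.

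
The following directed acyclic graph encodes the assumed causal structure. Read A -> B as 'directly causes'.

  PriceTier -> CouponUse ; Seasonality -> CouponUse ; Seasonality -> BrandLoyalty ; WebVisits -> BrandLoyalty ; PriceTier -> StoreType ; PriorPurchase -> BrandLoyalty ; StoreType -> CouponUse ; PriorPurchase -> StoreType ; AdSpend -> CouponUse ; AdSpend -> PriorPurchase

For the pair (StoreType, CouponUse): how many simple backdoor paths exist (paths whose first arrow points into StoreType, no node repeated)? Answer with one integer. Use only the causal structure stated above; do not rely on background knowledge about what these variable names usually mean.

A backdoor path from StoreType to CouponUse is any simple undirected path whose first edge points into StoreType (i.e. leaves StoreType via a parent).
Parents of StoreType: {PriceTier, PriorPurchase}.
Enumerating:
  P1: StoreType <- PriceTier -> CouponUse
  P2: StoreType <- PriorPurchase <- AdSpend -> CouponUse
  P3: StoreType <- PriorPurchase -> BrandLoyalty <- Seasonality -> CouponUse
That exhausts the simple backdoor paths. Count: 3.

3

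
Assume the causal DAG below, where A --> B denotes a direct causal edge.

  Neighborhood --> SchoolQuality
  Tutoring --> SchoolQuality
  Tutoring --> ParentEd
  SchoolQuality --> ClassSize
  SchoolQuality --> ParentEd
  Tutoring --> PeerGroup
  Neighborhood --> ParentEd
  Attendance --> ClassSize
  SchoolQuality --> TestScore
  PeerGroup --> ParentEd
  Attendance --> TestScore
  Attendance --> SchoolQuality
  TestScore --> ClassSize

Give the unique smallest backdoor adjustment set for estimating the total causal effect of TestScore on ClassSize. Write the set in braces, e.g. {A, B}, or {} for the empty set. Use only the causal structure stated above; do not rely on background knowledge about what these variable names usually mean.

{Attendance, SchoolQuality}

Variables eligible for adjustment (non-descendants of TestScore, excluding TestScore and ClassSize): {Attendance, Neighborhood, ParentEd, PeerGroup, SchoolQuality, Tutoring}.
Backdoor paths from TestScore to ClassSize:
  P1: TestScore <- Attendance -> SchoolQuality -> ClassSize
  P2: TestScore <- Attendance -> ClassSize
  P3: TestScore <- SchoolQuality <- Attendance -> ClassSize
  P4: TestScore <- SchoolQuality -> ClassSize
The empty set is not sufficient: P1 (TestScore <- Attendance -> SchoolQuality -> ClassSize) has no collider blocking it and no conditioned non-collider, so it is open.
Try {Attendance, SchoolQuality}:
  P1: blocked at fork node Attendance ∈ conditioning set.
  P2: blocked at fork node Attendance ∈ conditioning set.
  P3: blocked at chain node SchoolQuality ∈ conditioning set.
  P4: blocked at fork node SchoolQuality ∈ conditioning set.
{Attendance, SchoolQuality} contains no descendant of TestScore and blocks every backdoor path.
Every element of {Attendance, SchoolQuality} is needed (dropping Attendance leaves P2 open; dropping SchoolQuality leaves P4 open), so no proper subset is valid.
Among all size-2 subsets of the eligible variables, only {Attendance, SchoolQuality} blocks every backdoor path, so it is the unique smallest valid adjustment set.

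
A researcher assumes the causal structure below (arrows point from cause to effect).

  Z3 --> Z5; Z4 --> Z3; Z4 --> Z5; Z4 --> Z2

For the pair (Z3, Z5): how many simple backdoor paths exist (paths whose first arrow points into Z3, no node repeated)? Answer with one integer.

A backdoor path from Z3 to Z5 is any simple undirected path whose first edge points into Z3 (i.e. leaves Z3 via a parent).
Parents of Z3: {Z4}.
Enumerating:
  P1: Z3 <- Z4 -> Z5
That exhausts the simple backdoor paths. Count: 1.

1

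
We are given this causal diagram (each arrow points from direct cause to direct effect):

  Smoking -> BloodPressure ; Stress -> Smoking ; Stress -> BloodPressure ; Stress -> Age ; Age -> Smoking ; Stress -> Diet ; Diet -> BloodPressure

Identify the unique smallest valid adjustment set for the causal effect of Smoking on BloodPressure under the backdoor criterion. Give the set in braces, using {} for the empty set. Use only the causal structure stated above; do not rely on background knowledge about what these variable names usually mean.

Variables eligible for adjustment (non-descendants of Smoking, excluding Smoking and BloodPressure): {Age, Diet, Stress}.
Backdoor paths from Smoking to BloodPressure:
  P1: Smoking <- Stress -> Diet -> BloodPressure
  P2: Smoking <- Stress -> BloodPressure
  P3: Smoking <- Age <- Stress -> Diet -> BloodPressure
  P4: Smoking <- Age <- Stress -> BloodPressure
The empty set is not sufficient: P1 (Smoking <- Stress -> Diet -> BloodPressure) has no collider blocking it and no conditioned non-collider, so it is open.
Try {Stress}:
  P1: blocked at fork node Stress ∈ conditioning set.
  P2: blocked at fork node Stress ∈ conditioning set.
  P3: blocked at fork node Stress ∈ conditioning set.
  P4: blocked at fork node Stress ∈ conditioning set.
{Stress} contains no descendant of Smoking and blocks every backdoor path.
No other singleton works — e.g. {Diet} leaves P2 open — so {Stress} is the unique smallest valid adjustment set.

{Stress}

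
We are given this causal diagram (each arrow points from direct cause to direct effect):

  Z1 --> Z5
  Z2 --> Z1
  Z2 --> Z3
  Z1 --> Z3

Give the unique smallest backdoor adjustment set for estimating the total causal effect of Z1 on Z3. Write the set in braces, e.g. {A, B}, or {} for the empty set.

Variables eligible for adjustment (non-descendants of Z1, excluding Z1 and Z3): {Z2}.
Backdoor paths from Z1 to Z3:
  P1: Z1 <- Z2 -> Z3
The empty set is not sufficient: P1 (Z1 <- Z2 -> Z3) has no collider blocking it and no conditioned non-collider, so it is open.
Try {Z2}:
  P1: blocked at fork node Z2 ∈ conditioning set.
{Z2} contains no descendant of Z1 and blocks every backdoor path.
{Z2} is the unique smallest valid adjustment set.

{Z2}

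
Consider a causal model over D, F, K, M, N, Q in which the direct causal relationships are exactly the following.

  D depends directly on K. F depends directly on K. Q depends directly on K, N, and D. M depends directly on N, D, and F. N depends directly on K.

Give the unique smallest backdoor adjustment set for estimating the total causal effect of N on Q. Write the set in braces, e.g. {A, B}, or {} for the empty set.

Variables eligible for adjustment (non-descendants of N, excluding N and Q): {D, F, K}.
Backdoor paths from N to Q:
  P1: N <- K -> D -> Q
  P2: N <- K -> F -> M <- D -> Q
  P3: N <- K -> Q
The empty set is not sufficient: P1 (N <- K -> D -> Q) has no collider blocking it and no conditioned non-collider, so it is open.
Try {K}:
  P1: blocked at fork node K ∈ conditioning set.
  P2: blocked at fork node K ∈ conditioning set.
  P3: blocked at fork node K ∈ conditioning set.
{K} contains no descendant of N and blocks every backdoor path.
No other singleton works — e.g. {D} leaves P3 open — so {K} is the unique smallest valid adjustment set.

{K}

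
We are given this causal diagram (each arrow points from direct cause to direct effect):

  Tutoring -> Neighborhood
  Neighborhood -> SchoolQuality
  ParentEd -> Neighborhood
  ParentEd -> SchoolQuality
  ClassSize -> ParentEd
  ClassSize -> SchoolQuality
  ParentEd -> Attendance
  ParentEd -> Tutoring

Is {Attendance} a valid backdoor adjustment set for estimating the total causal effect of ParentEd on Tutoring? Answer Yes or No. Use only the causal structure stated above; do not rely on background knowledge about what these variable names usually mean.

Backdoor paths from ParentEd to Tutoring (paths whose first edge points into ParentEd):
  P1: ParentEd <- ClassSize -> SchoolQuality <- Neighborhood <- Tutoring
Condition 1 (no descendant of ParentEd in the set): FAILS — Attendance is a descendant of ParentEd.
Condition 2 (every backdoor path blocked by {Attendance}):
  P1: blocked at collider SchoolQuality (neither it nor any descendant is in the conditioning set).
{Attendance} does not satisfy the backdoor criterion.

No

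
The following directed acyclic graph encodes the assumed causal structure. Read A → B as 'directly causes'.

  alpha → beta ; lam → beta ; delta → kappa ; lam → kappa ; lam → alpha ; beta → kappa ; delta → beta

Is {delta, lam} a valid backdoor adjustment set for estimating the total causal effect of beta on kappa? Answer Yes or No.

Yes

Backdoor paths from beta to kappa (paths whose first edge points into beta):
  P1: beta <- lam -> kappa
  P2: beta <- alpha <- lam -> kappa
  P3: beta <- delta -> kappa
Condition 1 (no descendant of beta in the set): holds — descendants of beta are {kappa}; none are in {delta, lam}.
Condition 2 (every backdoor path blocked by {delta, lam}):
  P1: blocked at fork node lam ∈ conditioning set.
  P2: blocked at fork node lam ∈ conditioning set.
  P3: blocked at fork node delta ∈ conditioning set.
{delta, lam} satisfies the backdoor criterion.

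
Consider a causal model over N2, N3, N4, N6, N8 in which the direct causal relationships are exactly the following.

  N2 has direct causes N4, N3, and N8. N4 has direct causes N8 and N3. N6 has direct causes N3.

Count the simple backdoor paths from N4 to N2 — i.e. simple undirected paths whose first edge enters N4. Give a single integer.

2

A backdoor path from N4 to N2 is any simple undirected path whose first edge points into N4 (i.e. leaves N4 via a parent).
Parents of N4: {N3, N8}.
Enumerating:
  P1: N4 <- N8 -> N2
  P2: N4 <- N3 -> N2
That exhausts the simple backdoor paths. Count: 2.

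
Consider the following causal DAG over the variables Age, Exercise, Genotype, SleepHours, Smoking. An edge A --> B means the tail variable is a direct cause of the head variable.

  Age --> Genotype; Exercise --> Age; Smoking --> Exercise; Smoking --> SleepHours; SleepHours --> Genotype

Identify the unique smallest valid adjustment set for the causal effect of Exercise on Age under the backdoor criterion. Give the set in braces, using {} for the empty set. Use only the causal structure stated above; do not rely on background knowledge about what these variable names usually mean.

Variables eligible for adjustment (non-descendants of Exercise, excluding Exercise and Age): {SleepHours, Smoking}.
Backdoor paths from Exercise to Age:
  P1: Exercise <- Smoking -> SleepHours -> Genotype <- Age
Each backdoor path contains an unconditioned collider, so every path is already blocked with the empty conditioning set:
  P1: blocked at collider Genotype (neither it nor any descendant is in the conditioning set).
The empty set is therefore the unique smallest valid set.

{}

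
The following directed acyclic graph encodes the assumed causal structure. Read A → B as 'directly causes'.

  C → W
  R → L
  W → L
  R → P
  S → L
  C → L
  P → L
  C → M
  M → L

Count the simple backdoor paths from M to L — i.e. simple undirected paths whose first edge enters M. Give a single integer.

A backdoor path from M to L is any simple undirected path whose first edge points into M (i.e. leaves M via a parent).
Parents of M: {C}.
Enumerating:
  P1: M <- C -> W -> L
  P2: M <- C -> L
That exhausts the simple backdoor paths. Count: 2.

2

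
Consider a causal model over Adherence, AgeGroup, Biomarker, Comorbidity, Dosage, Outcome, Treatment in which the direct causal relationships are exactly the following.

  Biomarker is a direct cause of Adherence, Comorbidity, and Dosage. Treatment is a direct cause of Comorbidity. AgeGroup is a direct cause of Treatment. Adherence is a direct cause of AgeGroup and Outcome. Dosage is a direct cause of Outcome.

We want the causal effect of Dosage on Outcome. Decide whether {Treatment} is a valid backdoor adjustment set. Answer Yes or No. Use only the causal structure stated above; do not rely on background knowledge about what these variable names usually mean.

Backdoor paths from Dosage to Outcome (paths whose first edge points into Dosage):
  P1: Dosage <- Biomarker -> Adherence -> Outcome
  P2: Dosage <- Biomarker -> Comorbidity <- Treatment <- AgeGroup <- Adherence -> Outcome
Condition 1 (no descendant of Dosage in the set): holds — descendants of Dosage are {Outcome}; none are in {Treatment}.
Condition 2 (every backdoor path blocked by {Treatment}):
  P1: open — no interior node is in the conditioning set.
  P2: blocked at collider Comorbidity (neither it nor any descendant is in the conditioning set).
{Treatment} does not satisfy the backdoor criterion.

No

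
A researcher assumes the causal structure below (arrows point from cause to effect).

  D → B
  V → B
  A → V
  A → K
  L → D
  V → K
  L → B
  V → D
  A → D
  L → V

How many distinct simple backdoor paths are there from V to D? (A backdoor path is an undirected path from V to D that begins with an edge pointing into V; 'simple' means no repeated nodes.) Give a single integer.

A backdoor path from V to D is any simple undirected path whose first edge points into V (i.e. leaves V via a parent).
Parents of V: {A, L}.
Enumerating:
  P1: V <- L -> D
  P2: V <- L -> B <- D
  P3: V <- A -> D
That exhausts the simple backdoor paths. Count: 3.

3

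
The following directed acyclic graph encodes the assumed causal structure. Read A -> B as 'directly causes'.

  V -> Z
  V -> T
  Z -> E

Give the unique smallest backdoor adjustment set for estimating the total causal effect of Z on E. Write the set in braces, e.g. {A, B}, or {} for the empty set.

{}

Variables eligible for adjustment (non-descendants of Z, excluding Z and E): {T, V}.
Backdoor paths from Z to E:
  (none)
With no backdoor paths the empty set already satisfies the criterion, and it is trivially minimal.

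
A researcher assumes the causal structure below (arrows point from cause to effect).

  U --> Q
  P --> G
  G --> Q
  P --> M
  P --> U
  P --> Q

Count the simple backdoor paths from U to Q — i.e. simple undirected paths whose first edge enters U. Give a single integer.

2

A backdoor path from U to Q is any simple undirected path whose first edge points into U (i.e. leaves U via a parent).
Parents of U: {P}.
Enumerating:
  P1: U <- P -> G -> Q
  P2: U <- P -> Q
That exhausts the simple backdoor paths. Count: 2.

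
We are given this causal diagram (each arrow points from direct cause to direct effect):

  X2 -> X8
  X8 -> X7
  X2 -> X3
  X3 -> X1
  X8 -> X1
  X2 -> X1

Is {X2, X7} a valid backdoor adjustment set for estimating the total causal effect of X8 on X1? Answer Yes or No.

Backdoor paths from X8 to X1 (paths whose first edge points into X8):
  P1: X8 <- X2 -> X3 -> X1
  P2: X8 <- X2 -> X1
Condition 1 (no descendant of X8 in the set): FAILS — X7 is a descendant of X8.
Condition 2 (every backdoor path blocked by {X2, X7}):
  P1: blocked at fork node X2 ∈ conditioning set.
  P2: blocked at fork node X2 ∈ conditioning set.
{X2, X7} does not satisfy the backdoor criterion.

No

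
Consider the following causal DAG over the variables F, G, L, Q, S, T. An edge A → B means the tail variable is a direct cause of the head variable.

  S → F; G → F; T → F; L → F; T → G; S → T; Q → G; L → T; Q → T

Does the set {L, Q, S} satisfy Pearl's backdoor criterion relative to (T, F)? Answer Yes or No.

Backdoor paths from T to F (paths whose first edge points into T):
  P1: T <- S -> F
  P2: T <- L -> F
  P3: T <- Q -> G -> F
Condition 1 (no descendant of T in the set): holds — descendants of T are {F, G}; none are in {L, Q, S}.
Condition 2 (every backdoor path blocked by {L, Q, S}):
  P1: blocked at fork node S ∈ conditioning set.
  P2: blocked at fork node L ∈ conditioning set.
  P3: blocked at fork node Q ∈ conditioning set.
{L, Q, S} satisfies the backdoor criterion.

Yes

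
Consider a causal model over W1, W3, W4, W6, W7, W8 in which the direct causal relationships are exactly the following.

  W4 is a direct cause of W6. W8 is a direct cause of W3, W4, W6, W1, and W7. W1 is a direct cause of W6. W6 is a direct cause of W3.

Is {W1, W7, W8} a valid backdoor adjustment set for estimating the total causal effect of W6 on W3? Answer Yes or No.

Backdoor paths from W6 to W3 (paths whose first edge points into W6):
  P1: W6 <- W8 -> W3
  P2: W6 <- W1 <- W8 -> W3
  P3: W6 <- W4 <- W8 -> W3
Condition 1 (no descendant of W6 in the set): holds — descendants of W6 are {W3}; none are in {W1, W7, W8}.
Condition 2 (every backdoor path blocked by {W1, W7, W8}):
  P1: blocked at fork node W8 ∈ conditioning set.
  P2: blocked at chain node W1 ∈ conditioning set.
  P3: blocked at fork node W8 ∈ conditioning set.
{W1, W7, W8} satisfies the backdoor criterion.

Yes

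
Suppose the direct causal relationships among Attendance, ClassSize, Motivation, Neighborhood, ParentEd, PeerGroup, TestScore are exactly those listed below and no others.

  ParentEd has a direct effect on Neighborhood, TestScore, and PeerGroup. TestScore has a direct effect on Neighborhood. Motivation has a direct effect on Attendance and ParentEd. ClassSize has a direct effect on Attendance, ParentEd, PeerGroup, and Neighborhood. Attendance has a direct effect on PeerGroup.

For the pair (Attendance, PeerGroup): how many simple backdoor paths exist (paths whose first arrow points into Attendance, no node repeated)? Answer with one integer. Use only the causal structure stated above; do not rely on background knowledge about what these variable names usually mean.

A backdoor path from Attendance to PeerGroup is any simple undirected path whose first edge points into Attendance (i.e. leaves Attendance via a parent).
Parents of Attendance: {ClassSize, Motivation}.
Enumerating:
  P1: Attendance <- Motivation -> ParentEd <- ClassSize -> PeerGroup
  P2: Attendance <- Motivation -> ParentEd -> TestScore -> Neighborhood <- ClassSize -> PeerGroup
  P3: Attendance <- Motivation -> ParentEd -> Neighborhood <- ClassSize -> PeerGroup
  P4: Attendance <- Motivation -> ParentEd -> PeerGroup
  P5: Attendance <- ClassSize -> ParentEd -> PeerGroup
  P6: Attendance <- ClassSize -> Neighborhood <- ParentEd -> PeerGroup
  P7: Attendance <- ClassSize -> Neighborhood <- TestScore <- ParentEd -> PeerGroup
  P8: Attendance <- ClassSize -> PeerGroup
That exhausts the simple backdoor paths. Count: 8.

8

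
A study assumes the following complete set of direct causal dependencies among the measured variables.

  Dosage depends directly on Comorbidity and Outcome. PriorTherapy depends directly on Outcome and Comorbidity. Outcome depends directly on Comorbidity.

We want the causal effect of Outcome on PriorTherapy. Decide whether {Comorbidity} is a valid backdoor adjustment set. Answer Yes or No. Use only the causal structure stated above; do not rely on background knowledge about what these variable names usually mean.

Yes

Backdoor paths from Outcome to PriorTherapy (paths whose first edge points into Outcome):
  P1: Outcome <- Comorbidity -> PriorTherapy
Condition 1 (no descendant of Outcome in the set): holds — descendants of Outcome are {Dosage, PriorTherapy}; none are in {Comorbidity}.
Condition 2 (every backdoor path blocked by {Comorbidity}):
  P1: blocked at fork node Comorbidity ∈ conditioning set.
{Comorbidity} satisfies the backdoor criterion.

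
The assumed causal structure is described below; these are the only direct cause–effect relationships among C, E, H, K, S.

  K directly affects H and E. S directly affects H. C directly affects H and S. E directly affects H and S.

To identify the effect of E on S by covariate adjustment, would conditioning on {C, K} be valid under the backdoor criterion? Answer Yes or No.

Backdoor paths from E to S (paths whose first edge points into E):
  P1: E <- K -> H <- C -> S
  P2: E <- K -> H <- S
Condition 1 (no descendant of E in the set): holds — descendants of E are {H, S}; none are in {C, K}.
Condition 2 (every backdoor path blocked by {C, K}):
  P1: blocked at fork node K ∈ conditioning set.
  P2: blocked at fork node K ∈ conditioning set.
{C, K} satisfies the backdoor criterion.

Yes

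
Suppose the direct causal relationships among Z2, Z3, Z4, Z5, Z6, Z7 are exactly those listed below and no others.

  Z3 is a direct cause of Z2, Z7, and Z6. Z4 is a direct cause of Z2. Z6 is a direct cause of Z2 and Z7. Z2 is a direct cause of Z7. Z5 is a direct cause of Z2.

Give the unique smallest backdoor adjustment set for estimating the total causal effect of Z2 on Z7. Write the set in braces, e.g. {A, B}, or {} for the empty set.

{Z3, Z6}

Variables eligible for adjustment (non-descendants of Z2, excluding Z2 and Z7): {Z3, Z4, Z5, Z6}.
Backdoor paths from Z2 to Z7:
  P1: Z2 <- Z3 -> Z6 -> Z7
  P2: Z2 <- Z3 -> Z7
  P3: Z2 <- Z6 <- Z3 -> Z7
  P4: Z2 <- Z6 -> Z7
The empty set is not sufficient: P1 (Z2 <- Z3 -> Z6 -> Z7) has no collider blocking it and no conditioned non-collider, so it is open.
Try {Z3, Z6}:
  P1: blocked at fork node Z3 ∈ conditioning set.
  P2: blocked at fork node Z3 ∈ conditioning set.
  P3: blocked at chain node Z6 ∈ conditioning set.
  P4: blocked at fork node Z6 ∈ conditioning set.
{Z3, Z6} contains no descendant of Z2 and blocks every backdoor path.
Every element of {Z3, Z6} is needed (dropping Z3 leaves P2 open; dropping Z6 leaves P4 open), so no proper subset is valid.
Among all size-2 subsets of the eligible variables, only {Z3, Z6} blocks every backdoor path, so it is the unique smallest valid adjustment set.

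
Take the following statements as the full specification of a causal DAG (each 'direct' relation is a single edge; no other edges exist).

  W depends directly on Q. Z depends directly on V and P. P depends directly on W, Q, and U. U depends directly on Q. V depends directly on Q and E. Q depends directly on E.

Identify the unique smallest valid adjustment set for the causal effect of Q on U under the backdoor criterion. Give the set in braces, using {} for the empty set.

Variables eligible for adjustment (non-descendants of Q, excluding Q and U): {E}.
Backdoor paths from Q to U:
  P1: Q <- E -> V -> Z <- P <- U
Each backdoor path contains an unconditioned collider, so every path is already blocked with the empty conditioning set:
  P1: blocked at collider Z (neither it nor any descendant is in the conditioning set).
The empty set is therefore the unique smallest valid set.

{}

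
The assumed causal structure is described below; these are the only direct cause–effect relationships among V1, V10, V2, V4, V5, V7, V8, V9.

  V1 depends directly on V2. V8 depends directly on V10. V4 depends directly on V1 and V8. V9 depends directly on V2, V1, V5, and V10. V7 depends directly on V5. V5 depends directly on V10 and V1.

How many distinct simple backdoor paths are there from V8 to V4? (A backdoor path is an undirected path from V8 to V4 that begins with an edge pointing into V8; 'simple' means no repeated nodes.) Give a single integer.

A backdoor path from V8 to V4 is any simple undirected path whose first edge points into V8 (i.e. leaves V8 via a parent).
Parents of V8: {V10}.
Enumerating:
  P1: V8 <- V10 -> V5 <- V1 -> V4
  P2: V8 <- V10 -> V5 -> V9 <- V2 -> V1 -> V4
  P3: V8 <- V10 -> V5 -> V9 <- V1 -> V4
  P4: V8 <- V10 -> V9 <- V2 -> V1 -> V4
  P5: V8 <- V10 -> V9 <- V1 -> V4
  P6: V8 <- V10 -> V9 <- V5 <- V1 -> V4
That exhausts the simple backdoor paths. Count: 6.

6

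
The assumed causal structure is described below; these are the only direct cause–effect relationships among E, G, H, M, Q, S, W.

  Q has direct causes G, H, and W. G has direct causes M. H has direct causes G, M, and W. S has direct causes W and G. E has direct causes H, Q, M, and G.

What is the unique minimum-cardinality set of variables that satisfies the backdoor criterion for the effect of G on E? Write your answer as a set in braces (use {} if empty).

Variables eligible for adjustment (non-descendants of G, excluding G and E): {M, W}.
Backdoor paths from G to E:
  P1: G <- M -> H <- W -> Q -> E
  P2: G <- M -> H -> Q -> E
  P3: G <- M -> H -> E
  P4: G <- M -> E
The empty set is not sufficient: P2 (G <- M -> H -> Q -> E) has no collider blocking it and no conditioned non-collider, so it is open.
Try {M}:
  P1: blocked at fork node M ∈ conditioning set.
  P2: blocked at fork node M ∈ conditioning set.
  P3: blocked at fork node M ∈ conditioning set.
  P4: blocked at fork node M ∈ conditioning set.
{M} contains no descendant of G and blocks every backdoor path.
No other singleton works — e.g. {W} leaves P2 open — so {M} is the unique smallest valid adjustment set.

{M}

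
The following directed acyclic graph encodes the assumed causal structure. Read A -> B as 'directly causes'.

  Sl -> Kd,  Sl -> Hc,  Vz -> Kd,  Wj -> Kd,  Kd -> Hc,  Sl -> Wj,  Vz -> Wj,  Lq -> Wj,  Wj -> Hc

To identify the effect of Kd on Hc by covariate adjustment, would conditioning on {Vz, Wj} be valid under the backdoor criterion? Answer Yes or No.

Backdoor paths from Kd to Hc (paths whose first edge points into Kd):
  P1: Kd <- Vz -> Wj <- Sl -> Hc
  P2: Kd <- Vz -> Wj -> Hc
  P3: Kd <- Sl -> Wj -> Hc
  P4: Kd <- Sl -> Hc
  P5: Kd <- Wj <- Sl -> Hc
  P6: Kd <- Wj -> Hc
Condition 1 (no descendant of Kd in the set): holds — descendants of Kd are {Hc}; none are in {Vz, Wj}.
Condition 2 (every backdoor path blocked by {Vz, Wj}):
  P1: blocked at fork node Vz ∈ conditioning set.
  P2: blocked at fork node Vz ∈ conditioning set.
  P3: blocked at chain node Wj ∈ conditioning set.
  P4: open — no interior node is in the conditioning set.
  P5: blocked at chain node Wj ∈ conditioning set.
  P6: blocked at fork node Wj ∈ conditioning set.
{Vz, Wj} does not satisfy the backdoor criterion.

No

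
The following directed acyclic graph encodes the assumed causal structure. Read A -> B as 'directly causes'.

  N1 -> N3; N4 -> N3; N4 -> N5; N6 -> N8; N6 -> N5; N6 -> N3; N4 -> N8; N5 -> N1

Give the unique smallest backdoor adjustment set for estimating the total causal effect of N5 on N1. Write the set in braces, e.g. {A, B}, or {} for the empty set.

Variables eligible for adjustment (non-descendants of N5, excluding N5 and N1): {N4, N6, N8}.
Backdoor paths from N5 to N1:
  P1: N5 <- N6 -> N8 <- N4 -> N3 <- N1
  P2: N5 <- N6 -> N3 <- N1
  P3: N5 <- N4 -> N8 <- N6 -> N3 <- N1
  P4: N5 <- N4 -> N3 <- N1
Each backdoor path contains an unconditioned collider, so every path is already blocked with the empty conditioning set:
  P1: blocked at collider N8 (neither it nor any descendant is in the conditioning set).
  P2: blocked at collider N3 (neither it nor any descendant is in the conditioning set).
  P3: blocked at collider N8 (neither it nor any descendant is in the conditioning set).
  P4: blocked at collider N3 (neither it nor any descendant is in the conditioning set).
The empty set is therefore the unique smallest valid set.

{}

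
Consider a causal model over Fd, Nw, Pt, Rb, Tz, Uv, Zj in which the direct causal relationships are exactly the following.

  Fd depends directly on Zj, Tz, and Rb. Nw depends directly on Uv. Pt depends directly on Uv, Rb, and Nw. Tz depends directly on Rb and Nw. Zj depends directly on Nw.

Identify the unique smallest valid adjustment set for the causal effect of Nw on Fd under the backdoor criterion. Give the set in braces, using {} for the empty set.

Variables eligible for adjustment (non-descendants of Nw, excluding Nw and Fd): {Rb, Uv}.
Backdoor paths from Nw to Fd:
  P1: Nw <- Uv -> Pt <- Rb -> Tz -> Fd
  P2: Nw <- Uv -> Pt <- Rb -> Fd
Each backdoor path contains an unconditioned collider, so every path is already blocked with the empty conditioning set:
  P1: blocked at collider Pt (neither it nor any descendant is in the conditioning set).
  P2: blocked at collider Pt (neither it nor any descendant is in the conditioning set).
The empty set is therefore the unique smallest valid set.

{}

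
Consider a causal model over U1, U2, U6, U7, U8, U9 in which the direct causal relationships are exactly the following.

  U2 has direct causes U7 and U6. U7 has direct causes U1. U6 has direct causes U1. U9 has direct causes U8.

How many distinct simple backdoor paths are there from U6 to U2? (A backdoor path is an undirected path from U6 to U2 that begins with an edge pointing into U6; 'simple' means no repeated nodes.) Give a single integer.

1

A backdoor path from U6 to U2 is any simple undirected path whose first edge points into U6 (i.e. leaves U6 via a parent).
Parents of U6: {U1}.
Enumerating:
  P1: U6 <- U1 -> U7 -> U2
That exhausts the simple backdoor paths. Count: 1.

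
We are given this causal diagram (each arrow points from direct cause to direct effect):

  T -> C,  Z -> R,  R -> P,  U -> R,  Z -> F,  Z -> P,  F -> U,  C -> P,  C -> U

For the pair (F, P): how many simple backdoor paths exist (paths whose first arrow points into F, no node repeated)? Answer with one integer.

A backdoor path from F to P is any simple undirected path whose first edge points into F (i.e. leaves F via a parent).
Parents of F: {Z}.
Enumerating:
  P1: F <- Z -> R <- U <- C -> P
  P2: F <- Z -> R -> P
  P3: F <- Z -> P
That exhausts the simple backdoor paths. Count: 3.

3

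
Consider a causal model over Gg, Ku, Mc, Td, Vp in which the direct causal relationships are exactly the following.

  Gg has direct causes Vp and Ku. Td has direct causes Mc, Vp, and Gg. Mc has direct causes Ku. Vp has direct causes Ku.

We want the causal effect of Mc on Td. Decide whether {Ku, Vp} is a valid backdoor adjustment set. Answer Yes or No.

Yes

Backdoor paths from Mc to Td (paths whose first edge points into Mc):
  P1: Mc <- Ku -> Vp -> Gg -> Td
  P2: Mc <- Ku -> Vp -> Td
  P3: Mc <- Ku -> Gg <- Vp -> Td
  P4: Mc <- Ku -> Gg -> Td
Condition 1 (no descendant of Mc in the set): holds — descendants of Mc are {Td}; none are in {Ku, Vp}.
Condition 2 (every backdoor path blocked by {Ku, Vp}):
  P1: blocked at fork node Ku ∈ conditioning set.
  P2: blocked at fork node Ku ∈ conditioning set.
  P3: blocked at fork node Ku ∈ conditioning set.
  P4: blocked at fork node Ku ∈ conditioning set.
{Ku, Vp} satisfies the backdoor criterion.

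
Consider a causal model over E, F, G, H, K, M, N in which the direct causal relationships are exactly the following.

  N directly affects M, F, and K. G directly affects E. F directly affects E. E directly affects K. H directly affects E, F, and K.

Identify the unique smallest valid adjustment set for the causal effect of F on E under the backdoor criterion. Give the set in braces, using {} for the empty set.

{H}

Variables eligible for adjustment (non-descendants of F, excluding F and E): {G, H, M, N}.
Backdoor paths from F to E:
  P1: F <- H -> E
  P2: F <- H -> K <- E
  P3: F <- N -> K <- H -> E
  P4: F <- N -> K <- E
The empty set is not sufficient: P1 (F <- H -> E) has no collider blocking it and no conditioned non-collider, so it is open.
Try {H}:
  P1: blocked at fork node H ∈ conditioning set.
  P2: blocked at fork node H ∈ conditioning set.
  P3: blocked at collider K (neither it nor any descendant is in the conditioning set).
  P4: blocked at collider K (neither it nor any descendant is in the conditioning set).
{H} contains no descendant of F and blocks every backdoor path.
No other singleton works — e.g. {G} leaves P1 open — so {H} is the unique smallest valid adjustment set.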